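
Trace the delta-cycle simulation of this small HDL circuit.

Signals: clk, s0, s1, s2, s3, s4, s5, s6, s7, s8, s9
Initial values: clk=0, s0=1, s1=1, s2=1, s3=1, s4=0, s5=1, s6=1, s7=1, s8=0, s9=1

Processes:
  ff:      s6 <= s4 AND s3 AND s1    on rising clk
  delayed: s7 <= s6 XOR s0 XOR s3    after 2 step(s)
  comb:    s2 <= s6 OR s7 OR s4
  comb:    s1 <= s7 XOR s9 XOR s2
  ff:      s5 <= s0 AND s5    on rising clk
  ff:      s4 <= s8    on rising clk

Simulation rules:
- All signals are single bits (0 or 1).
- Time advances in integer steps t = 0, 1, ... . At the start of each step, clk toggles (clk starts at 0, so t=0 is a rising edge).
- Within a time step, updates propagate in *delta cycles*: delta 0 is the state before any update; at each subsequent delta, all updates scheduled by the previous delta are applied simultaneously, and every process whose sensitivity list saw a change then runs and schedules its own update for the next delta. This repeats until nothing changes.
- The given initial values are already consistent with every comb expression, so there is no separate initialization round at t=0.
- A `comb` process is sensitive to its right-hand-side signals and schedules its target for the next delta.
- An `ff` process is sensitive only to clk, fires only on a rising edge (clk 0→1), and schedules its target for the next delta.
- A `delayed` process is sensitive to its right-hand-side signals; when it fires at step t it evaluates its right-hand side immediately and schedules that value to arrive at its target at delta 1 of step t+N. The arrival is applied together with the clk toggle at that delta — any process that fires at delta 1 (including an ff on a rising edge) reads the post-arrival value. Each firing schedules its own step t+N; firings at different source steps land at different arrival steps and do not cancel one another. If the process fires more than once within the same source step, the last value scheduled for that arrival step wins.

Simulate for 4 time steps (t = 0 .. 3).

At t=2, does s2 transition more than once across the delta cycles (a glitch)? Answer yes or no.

[bits: s1,s8,clk,s7,s3,s5,s4,s2,s9,s0,s6]
t=0: Δ0=10011101111 Δ1=10111101111 Δ2=10111101110 | 2Δ
t=1: Δ0=10111101110 Δ1=10011101110 | 1Δ
t=2: Δ0=10011101110 Δ1=10101101110 Δ2=00101100110 Δ3=10101100110 | 3Δ
t=3: Δ0=10101100110 Δ1=10001100110 | 1Δ

no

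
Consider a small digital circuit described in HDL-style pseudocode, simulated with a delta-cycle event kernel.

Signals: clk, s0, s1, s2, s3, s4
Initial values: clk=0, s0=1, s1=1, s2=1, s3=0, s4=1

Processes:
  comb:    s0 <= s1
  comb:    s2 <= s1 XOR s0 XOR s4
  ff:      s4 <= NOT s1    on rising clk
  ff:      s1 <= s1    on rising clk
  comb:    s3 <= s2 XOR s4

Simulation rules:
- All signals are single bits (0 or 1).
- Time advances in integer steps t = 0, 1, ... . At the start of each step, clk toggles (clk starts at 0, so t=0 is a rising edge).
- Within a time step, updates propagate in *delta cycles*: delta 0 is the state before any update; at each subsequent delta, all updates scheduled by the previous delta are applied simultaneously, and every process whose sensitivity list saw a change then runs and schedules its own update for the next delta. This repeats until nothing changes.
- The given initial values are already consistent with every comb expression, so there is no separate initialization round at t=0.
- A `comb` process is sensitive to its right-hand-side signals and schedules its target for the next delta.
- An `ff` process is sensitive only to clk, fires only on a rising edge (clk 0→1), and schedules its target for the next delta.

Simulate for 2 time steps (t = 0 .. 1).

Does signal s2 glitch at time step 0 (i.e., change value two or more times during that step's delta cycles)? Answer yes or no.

no

t=0 Δ0: s1=1 s2=1 clk=0 s0=1 s4=1 s3=0
  Δ1: clk:0→1
  Δ2: s4:1→0
  Δ3: s2:1→0, s3:0→1
  Δ4: s3:1→0
  (4Δ to stable)
t=1 Δ0: s1=1 s2=0 clk=1 s0=1 s4=0 s3=0
  Δ1: clk:1→0
  (1Δ to stable)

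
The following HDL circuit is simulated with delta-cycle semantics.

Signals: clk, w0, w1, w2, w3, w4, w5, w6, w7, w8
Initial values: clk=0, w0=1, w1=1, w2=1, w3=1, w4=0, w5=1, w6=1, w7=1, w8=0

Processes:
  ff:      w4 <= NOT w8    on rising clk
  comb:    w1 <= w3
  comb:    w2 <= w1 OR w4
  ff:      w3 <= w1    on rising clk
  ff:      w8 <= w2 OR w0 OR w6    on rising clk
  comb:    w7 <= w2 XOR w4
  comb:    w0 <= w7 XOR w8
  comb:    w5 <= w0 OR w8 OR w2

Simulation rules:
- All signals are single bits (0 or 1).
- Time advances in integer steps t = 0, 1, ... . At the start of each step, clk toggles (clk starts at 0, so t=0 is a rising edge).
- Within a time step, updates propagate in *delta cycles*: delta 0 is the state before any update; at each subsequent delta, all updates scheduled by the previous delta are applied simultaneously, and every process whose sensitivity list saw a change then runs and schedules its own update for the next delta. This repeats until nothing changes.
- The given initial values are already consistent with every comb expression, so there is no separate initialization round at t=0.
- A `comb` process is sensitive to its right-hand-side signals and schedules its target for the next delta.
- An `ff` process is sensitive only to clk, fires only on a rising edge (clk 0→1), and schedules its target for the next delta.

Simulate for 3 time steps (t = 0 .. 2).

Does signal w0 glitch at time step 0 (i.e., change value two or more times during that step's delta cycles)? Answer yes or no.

yes

t0.Δ0 w3=1 w0=1 w7=1 w2=1 w1=1 clk=0 w6=1 w5=1 w8=0 w4=0
t0.Δ1 w3=1 w0=1 w7=1 w2=1 w1=1 clk=1 w6=1 w5=1 w8=0 w4=0
t0.Δ2 w3=1 w0=1 w7=1 w2=1 w1=1 clk=1 w6=1 w5=1 w8=1 w4=1
t0.Δ3 w3=1 w0=0 w7=0 w2=1 w1=1 clk=1 w6=1 w5=1 w8=1 w4=1
t0.Δ4 w3=1 w0=1 w7=0 w2=1 w1=1 clk=1 w6=1 w5=1 w8=1 w4=1
t1.Δ0 w3=1 w0=1 w7=0 w2=1 w1=1 clk=1 w6=1 w5=1 w8=1 w4=1
t1.Δ1 w3=1 w0=1 w7=0 w2=1 w1=1 clk=0 w6=1 w5=1 w8=1 w4=1
t2.Δ0 w3=1 w0=1 w7=0 w2=1 w1=1 clk=0 w6=1 w5=1 w8=1 w4=1
t2.Δ1 w3=1 w0=1 w7=0 w2=1 w1=1 clk=1 w6=1 w5=1 w8=1 w4=1
t2.Δ2 w3=1 w0=1 w7=0 w2=1 w1=1 clk=1 w6=1 w5=1 w8=1 w4=0
t2.Δ3 w3=1 w0=1 w7=1 w2=1 w1=1 clk=1 w6=1 w5=1 w8=1 w4=0
t2.Δ4 w3=1 w0=0 w7=1 w2=1 w1=1 clk=1 w6=1 w5=1 w8=1 w4=0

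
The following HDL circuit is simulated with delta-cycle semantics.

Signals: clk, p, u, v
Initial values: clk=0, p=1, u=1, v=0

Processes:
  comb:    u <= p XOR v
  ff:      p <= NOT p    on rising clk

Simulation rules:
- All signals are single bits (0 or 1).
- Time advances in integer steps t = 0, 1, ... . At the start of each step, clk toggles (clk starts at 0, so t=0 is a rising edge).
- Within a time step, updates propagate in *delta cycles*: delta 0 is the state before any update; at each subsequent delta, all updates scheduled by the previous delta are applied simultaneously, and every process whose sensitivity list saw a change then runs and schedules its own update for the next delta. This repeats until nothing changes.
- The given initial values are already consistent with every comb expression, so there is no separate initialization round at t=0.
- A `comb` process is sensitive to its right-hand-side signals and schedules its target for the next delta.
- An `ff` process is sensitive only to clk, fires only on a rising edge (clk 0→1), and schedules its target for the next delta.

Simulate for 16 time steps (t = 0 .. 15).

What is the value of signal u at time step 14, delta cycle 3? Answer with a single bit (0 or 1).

t=0 Δ0: u=1 clk=0 p=1 v=0
  Δ1: clk:0→1
  Δ2: p:1→0
  Δ3: u:1→0
  (3Δ to stable)
t=1 Δ0: u=0 clk=1 p=0 v=0
  Δ1: clk:1→0
  (1Δ to stable)
t=2 Δ0: u=0 clk=0 p=0 v=0
  Δ1: clk:0→1
  Δ2: p:0→1
  Δ3: u:0→1
  (3Δ to stable)
t=3 Δ0: u=1 clk=1 p=1 v=0
  Δ1: clk:1→0
  (1Δ to stable)
t=4 Δ0: u=1 clk=0 p=1 v=0
  Δ1: clk:0→1
  Δ2: p:1→0
  Δ3: u:1→0
  (3Δ to stable)
t=5 Δ0: u=0 clk=1 p=0 v=0
  Δ1: clk:1→0
  (1Δ to stable)
t=6 Δ0: u=0 clk=0 p=0 v=0
  Δ1: clk:0→1
  Δ2: p:0→1
  Δ3: u:0→1
  (3Δ to stable)
t=7 Δ0: u=1 clk=1 p=1 v=0
  Δ1: clk:1→0
  (1Δ to stable)
t=8 Δ0: u=1 clk=0 p=1 v=0
  Δ1: clk:0→1
  Δ2: p:1→0
  Δ3: u:1→0
  (3Δ to stable)
t=9 Δ0: u=0 clk=1 p=0 v=0
  Δ1: clk:1→0
  (1Δ to stable)
t=10 Δ0: u=0 clk=0 p=0 v=0
  Δ1: clk:0→1
  Δ2: p:0→1
  Δ3: u:0→1
  (3Δ to stable)
t=11 Δ0: u=1 clk=1 p=1 v=0
  Δ1: clk:1→0
  (1Δ to stable)
t=12 Δ0: u=1 clk=0 p=1 v=0
  Δ1: clk:0→1
  Δ2: p:1→0
  Δ3: u:1→0
  (3Δ to stable)
t=13 Δ0: u=0 clk=1 p=0 v=0
  Δ1: clk:1→0
  (1Δ to stable)
t=14 Δ0: u=0 clk=0 p=0 v=0
  Δ1: clk:0→1
  Δ2: p:0→1
  Δ3: u:0→1
  (3Δ to stable)
t=15 Δ0: u=1 clk=1 p=1 v=0
  Δ1: clk:1→0
  (1Δ to stable)

1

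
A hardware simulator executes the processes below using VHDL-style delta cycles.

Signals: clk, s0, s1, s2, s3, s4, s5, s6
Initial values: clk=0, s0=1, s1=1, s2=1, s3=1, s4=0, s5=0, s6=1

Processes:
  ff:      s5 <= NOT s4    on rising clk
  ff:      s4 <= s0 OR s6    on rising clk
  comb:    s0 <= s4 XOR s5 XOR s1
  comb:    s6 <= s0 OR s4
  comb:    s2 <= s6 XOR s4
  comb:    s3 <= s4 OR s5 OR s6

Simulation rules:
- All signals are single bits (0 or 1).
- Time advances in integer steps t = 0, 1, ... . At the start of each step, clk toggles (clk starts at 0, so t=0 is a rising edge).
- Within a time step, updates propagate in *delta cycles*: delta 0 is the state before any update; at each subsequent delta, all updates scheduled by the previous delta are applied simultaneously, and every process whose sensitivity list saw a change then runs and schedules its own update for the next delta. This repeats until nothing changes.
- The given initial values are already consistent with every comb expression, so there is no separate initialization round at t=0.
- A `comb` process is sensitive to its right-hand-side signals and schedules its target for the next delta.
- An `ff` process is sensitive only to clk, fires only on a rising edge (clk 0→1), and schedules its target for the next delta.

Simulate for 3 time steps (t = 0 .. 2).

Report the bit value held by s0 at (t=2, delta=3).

0

[bits: s3,s5,s0,s2,s6,clk,s1,s4]
t=0: Δ0=10111010 Δ1=10111110 Δ2=11111111 Δ3=11101111 | 3Δ
t=1: Δ0=11101111 Δ1=11101011 | 1Δ
t=2: Δ0=11101011 Δ1=11101111 Δ2=10101111 Δ3=10001111 | 3Δ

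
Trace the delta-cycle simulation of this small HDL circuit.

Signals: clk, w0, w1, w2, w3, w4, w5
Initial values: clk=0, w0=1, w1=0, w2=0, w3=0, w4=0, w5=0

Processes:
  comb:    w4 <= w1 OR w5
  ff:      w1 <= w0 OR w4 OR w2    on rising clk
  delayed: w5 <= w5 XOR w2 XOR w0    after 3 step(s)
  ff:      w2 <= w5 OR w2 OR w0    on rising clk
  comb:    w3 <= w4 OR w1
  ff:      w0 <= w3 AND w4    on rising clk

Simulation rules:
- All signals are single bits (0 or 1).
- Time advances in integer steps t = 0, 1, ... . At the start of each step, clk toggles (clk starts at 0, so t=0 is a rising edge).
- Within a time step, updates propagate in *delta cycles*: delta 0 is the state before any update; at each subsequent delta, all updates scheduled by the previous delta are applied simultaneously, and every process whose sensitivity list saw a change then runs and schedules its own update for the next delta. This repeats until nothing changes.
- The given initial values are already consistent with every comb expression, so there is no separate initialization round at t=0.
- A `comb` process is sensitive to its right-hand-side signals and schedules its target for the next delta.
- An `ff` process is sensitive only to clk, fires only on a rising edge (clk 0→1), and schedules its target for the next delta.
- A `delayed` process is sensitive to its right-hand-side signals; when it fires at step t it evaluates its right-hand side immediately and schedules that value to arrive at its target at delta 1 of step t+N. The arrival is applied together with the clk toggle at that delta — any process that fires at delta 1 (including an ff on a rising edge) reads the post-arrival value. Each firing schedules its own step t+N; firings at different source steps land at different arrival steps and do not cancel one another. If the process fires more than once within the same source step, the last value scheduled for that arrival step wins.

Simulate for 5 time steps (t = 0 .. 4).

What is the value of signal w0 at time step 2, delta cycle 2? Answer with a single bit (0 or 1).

1

t0.Δ0 w2=0 w5=0 w1=0 w3=0 clk=0 w0=1 w4=0
t0.Δ1 w2=0 w5=0 w1=0 w3=0 clk=1 w0=1 w4=0
t0.Δ2 w2=1 w5=0 w1=1 w3=0 clk=1 w0=0 w4=0
t0.Δ3 w2=1 w5=0 w1=1 w3=1 clk=1 w0=0 w4=1
t1.Δ0 w2=1 w5=0 w1=1 w3=1 clk=1 w0=0 w4=1
t1.Δ1 w2=1 w5=0 w1=1 w3=1 clk=0 w0=0 w4=1
t2.Δ0 w2=1 w5=0 w1=1 w3=1 clk=0 w0=0 w4=1
t2.Δ1 w2=1 w5=0 w1=1 w3=1 clk=1 w0=0 w4=1
t2.Δ2 w2=1 w5=0 w1=1 w3=1 clk=1 w0=1 w4=1
t3.Δ0 w2=1 w5=0 w1=1 w3=1 clk=1 w0=1 w4=1
t3.Δ1 w2=1 w5=1 w1=1 w3=1 clk=0 w0=1 w4=1
t4.Δ0 w2=1 w5=1 w1=1 w3=1 clk=0 w0=1 w4=1
t4.Δ1 w2=1 w5=1 w1=1 w3=1 clk=1 w0=1 w4=1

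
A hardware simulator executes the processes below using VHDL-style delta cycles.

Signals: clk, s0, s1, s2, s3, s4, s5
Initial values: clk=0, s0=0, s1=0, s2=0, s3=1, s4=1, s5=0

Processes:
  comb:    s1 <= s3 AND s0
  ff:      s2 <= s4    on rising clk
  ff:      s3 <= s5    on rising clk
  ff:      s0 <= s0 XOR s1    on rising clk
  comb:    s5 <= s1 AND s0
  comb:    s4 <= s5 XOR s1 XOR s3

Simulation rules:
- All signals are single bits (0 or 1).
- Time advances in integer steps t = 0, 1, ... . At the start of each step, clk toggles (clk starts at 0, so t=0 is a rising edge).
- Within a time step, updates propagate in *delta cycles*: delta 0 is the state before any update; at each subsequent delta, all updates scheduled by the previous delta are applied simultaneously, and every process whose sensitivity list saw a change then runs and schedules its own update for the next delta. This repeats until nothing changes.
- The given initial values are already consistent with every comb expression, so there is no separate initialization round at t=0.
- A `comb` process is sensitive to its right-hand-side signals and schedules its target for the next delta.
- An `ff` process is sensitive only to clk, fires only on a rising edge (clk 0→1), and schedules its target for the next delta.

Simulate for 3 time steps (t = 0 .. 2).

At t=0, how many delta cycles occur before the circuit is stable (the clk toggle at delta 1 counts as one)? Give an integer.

t=0 Δ0: clk=0 s4=1 s3=1 s2=0 s5=0 s1=0 s0=0
  Δ1: clk:0→1
  Δ2: s3:1→0, s2:0→1
  Δ3: s4:1→0
  (3Δ to stable)
t=1 Δ0: clk=1 s4=0 s3=0 s2=1 s5=0 s1=0 s0=0
  Δ1: clk:1→0
  (1Δ to stable)
t=2 Δ0: clk=0 s4=0 s3=0 s2=1 s5=0 s1=0 s0=0
  Δ1: clk:0→1
  Δ2: s2:1→0
  (2Δ to stable)

3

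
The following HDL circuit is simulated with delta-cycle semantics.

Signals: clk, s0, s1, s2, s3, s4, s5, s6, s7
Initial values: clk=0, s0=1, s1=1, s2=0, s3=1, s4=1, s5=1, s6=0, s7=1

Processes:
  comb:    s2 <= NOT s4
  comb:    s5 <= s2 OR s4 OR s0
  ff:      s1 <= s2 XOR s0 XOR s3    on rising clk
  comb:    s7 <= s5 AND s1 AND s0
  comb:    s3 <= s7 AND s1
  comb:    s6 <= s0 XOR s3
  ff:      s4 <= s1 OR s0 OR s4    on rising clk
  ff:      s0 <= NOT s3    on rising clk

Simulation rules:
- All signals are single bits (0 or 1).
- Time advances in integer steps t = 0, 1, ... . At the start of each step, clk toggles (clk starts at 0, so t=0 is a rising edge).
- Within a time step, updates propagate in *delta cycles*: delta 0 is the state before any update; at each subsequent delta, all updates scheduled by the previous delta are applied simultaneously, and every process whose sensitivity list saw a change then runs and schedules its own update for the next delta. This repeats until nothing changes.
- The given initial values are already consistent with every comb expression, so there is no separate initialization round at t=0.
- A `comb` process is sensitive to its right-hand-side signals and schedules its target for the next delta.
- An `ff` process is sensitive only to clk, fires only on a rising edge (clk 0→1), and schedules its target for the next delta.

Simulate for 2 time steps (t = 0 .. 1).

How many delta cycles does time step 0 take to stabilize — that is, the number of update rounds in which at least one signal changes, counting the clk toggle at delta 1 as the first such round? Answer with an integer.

4

[bits: s0,s6,clk,s3,s5,s1,s4,s7,s2]
t=0: Δ0=100111110 Δ1=101111110 Δ2=001110110 Δ3=011010100 Δ4=001010100 | 4Δ
t=1: Δ0=001010100 Δ1=000010100 | 1Δ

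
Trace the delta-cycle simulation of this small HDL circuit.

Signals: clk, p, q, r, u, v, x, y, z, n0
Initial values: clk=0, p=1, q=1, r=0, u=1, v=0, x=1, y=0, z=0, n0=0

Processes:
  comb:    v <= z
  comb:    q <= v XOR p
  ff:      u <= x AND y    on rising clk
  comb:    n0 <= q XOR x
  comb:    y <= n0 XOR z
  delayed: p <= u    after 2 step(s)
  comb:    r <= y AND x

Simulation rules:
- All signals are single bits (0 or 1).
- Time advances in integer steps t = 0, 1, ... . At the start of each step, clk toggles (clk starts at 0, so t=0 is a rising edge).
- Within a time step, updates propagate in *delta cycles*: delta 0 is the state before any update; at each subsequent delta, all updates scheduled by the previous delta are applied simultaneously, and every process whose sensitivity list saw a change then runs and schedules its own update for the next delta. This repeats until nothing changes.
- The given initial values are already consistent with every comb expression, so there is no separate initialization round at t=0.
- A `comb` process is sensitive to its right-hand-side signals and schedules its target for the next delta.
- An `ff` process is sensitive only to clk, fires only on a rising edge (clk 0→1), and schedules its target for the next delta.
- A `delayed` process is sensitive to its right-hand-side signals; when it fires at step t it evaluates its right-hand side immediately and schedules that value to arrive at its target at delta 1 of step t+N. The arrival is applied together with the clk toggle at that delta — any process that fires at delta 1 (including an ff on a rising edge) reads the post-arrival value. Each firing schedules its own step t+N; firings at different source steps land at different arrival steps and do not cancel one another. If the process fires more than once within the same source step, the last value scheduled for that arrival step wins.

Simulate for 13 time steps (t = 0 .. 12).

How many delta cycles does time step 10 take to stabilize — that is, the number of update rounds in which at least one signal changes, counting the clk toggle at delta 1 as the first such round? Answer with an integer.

t0.Δ0 v=0 q=1 n0=0 x=1 p=1 clk=0 r=0 u=1 y=0 z=0
t0.Δ1 v=0 q=1 n0=0 x=1 p=1 clk=1 r=0 u=1 y=0 z=0
t0.Δ2 v=0 q=1 n0=0 x=1 p=1 clk=1 r=0 u=0 y=0 z=0
t1.Δ0 v=0 q=1 n0=0 x=1 p=1 clk=1 r=0 u=0 y=0 z=0
t1.Δ1 v=0 q=1 n0=0 x=1 p=1 clk=0 r=0 u=0 y=0 z=0
t2.Δ0 v=0 q=1 n0=0 x=1 p=1 clk=0 r=0 u=0 y=0 z=0
t2.Δ1 v=0 q=1 n0=0 x=1 p=0 clk=1 r=0 u=0 y=0 z=0
t2.Δ2 v=0 q=0 n0=0 x=1 p=0 clk=1 r=0 u=0 y=0 z=0
t2.Δ3 v=0 q=0 n0=1 x=1 p=0 clk=1 r=0 u=0 y=0 z=0
t2.Δ4 v=0 q=0 n0=1 x=1 p=0 clk=1 r=0 u=0 y=1 z=0
t2.Δ5 v=0 q=0 n0=1 x=1 p=0 clk=1 r=1 u=0 y=1 z=0
t3.Δ0 v=0 q=0 n0=1 x=1 p=0 clk=1 r=1 u=0 y=1 z=0
t3.Δ1 v=0 q=0 n0=1 x=1 p=0 clk=0 r=1 u=0 y=1 z=0
t4.Δ0 v=0 q=0 n0=1 x=1 p=0 clk=0 r=1 u=0 y=1 z=0
t4.Δ1 v=0 q=0 n0=1 x=1 p=0 clk=1 r=1 u=0 y=1 z=0
t4.Δ2 v=0 q=0 n0=1 x=1 p=0 clk=1 r=1 u=1 y=1 z=0
t5.Δ0 v=0 q=0 n0=1 x=1 p=0 clk=1 r=1 u=1 y=1 z=0
t5.Δ1 v=0 q=0 n0=1 x=1 p=0 clk=0 r=1 u=1 y=1 z=0
t6.Δ0 v=0 q=0 n0=1 x=1 p=0 clk=0 r=1 u=1 y=1 z=0
t6.Δ1 v=0 q=0 n0=1 x=1 p=1 clk=1 r=1 u=1 y=1 z=0
t6.Δ2 v=0 q=1 n0=1 x=1 p=1 clk=1 r=1 u=1 y=1 z=0
t6.Δ3 v=0 q=1 n0=0 x=1 p=1 clk=1 r=1 u=1 y=1 z=0
t6.Δ4 v=0 q=1 n0=0 x=1 p=1 clk=1 r=1 u=1 y=0 z=0
t6.Δ5 v=0 q=1 n0=0 x=1 p=1 clk=1 r=0 u=1 y=0 z=0
t7.Δ0 v=0 q=1 n0=0 x=1 p=1 clk=1 r=0 u=1 y=0 z=0
t7.Δ1 v=0 q=1 n0=0 x=1 p=1 clk=0 r=0 u=1 y=0 z=0
t8.Δ0 v=0 q=1 n0=0 x=1 p=1 clk=0 r=0 u=1 y=0 z=0
t8.Δ1 v=0 q=1 n0=0 x=1 p=1 clk=1 r=0 u=1 y=0 z=0
t8.Δ2 v=0 q=1 n0=0 x=1 p=1 clk=1 r=0 u=0 y=0 z=0
t9.Δ0 v=0 q=1 n0=0 x=1 p=1 clk=1 r=0 u=0 y=0 z=0
t9.Δ1 v=0 q=1 n0=0 x=1 p=1 clk=0 r=0 u=0 y=0 z=0
t10.Δ0 v=0 q=1 n0=0 x=1 p=1 clk=0 r=0 u=0 y=0 z=0
t10.Δ1 v=0 q=1 n0=0 x=1 p=0 clk=1 r=0 u=0 y=0 z=0
t10.Δ2 v=0 q=0 n0=0 x=1 p=0 clk=1 r=0 u=0 y=0 z=0
t10.Δ3 v=0 q=0 n0=1 x=1 p=0 clk=1 r=0 u=0 y=0 z=0
t10.Δ4 v=0 q=0 n0=1 x=1 p=0 clk=1 r=0 u=0 y=1 z=0
t10.Δ5 v=0 q=0 n0=1 x=1 p=0 clk=1 r=1 u=0 y=1 z=0
t11.Δ0 v=0 q=0 n0=1 x=1 p=0 clk=1 r=1 u=0 y=1 z=0
t11.Δ1 v=0 q=0 n0=1 x=1 p=0 clk=0 r=1 u=0 y=1 z=0
t12.Δ0 v=0 q=0 n0=1 x=1 p=0 clk=0 r=1 u=0 y=1 z=0
t12.Δ1 v=0 q=0 n0=1 x=1 p=0 clk=1 r=1 u=0 y=1 z=0
t12.Δ2 v=0 q=0 n0=1 x=1 p=0 clk=1 r=1 u=1 y=1 z=0

5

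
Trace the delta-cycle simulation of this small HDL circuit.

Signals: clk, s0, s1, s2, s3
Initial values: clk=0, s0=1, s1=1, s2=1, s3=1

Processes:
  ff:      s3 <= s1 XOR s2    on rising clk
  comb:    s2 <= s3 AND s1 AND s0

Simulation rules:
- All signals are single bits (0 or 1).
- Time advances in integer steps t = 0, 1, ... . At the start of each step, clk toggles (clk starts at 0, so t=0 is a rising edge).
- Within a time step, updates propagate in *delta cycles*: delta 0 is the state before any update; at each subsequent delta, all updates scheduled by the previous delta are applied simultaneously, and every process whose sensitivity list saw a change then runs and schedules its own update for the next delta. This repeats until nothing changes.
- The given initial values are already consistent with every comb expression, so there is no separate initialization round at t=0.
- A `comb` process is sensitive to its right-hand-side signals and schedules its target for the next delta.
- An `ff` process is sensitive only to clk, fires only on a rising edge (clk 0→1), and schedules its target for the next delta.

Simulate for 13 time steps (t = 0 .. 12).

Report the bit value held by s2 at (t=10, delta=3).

t0.Δ0 clk=0 s0=1 s2=1 s3=1 s1=1
t0.Δ1 clk=1 s0=1 s2=1 s3=1 s1=1
t0.Δ2 clk=1 s0=1 s2=1 s3=0 s1=1
t0.Δ3 clk=1 s0=1 s2=0 s3=0 s1=1
t1.Δ0 clk=1 s0=1 s2=0 s3=0 s1=1
t1.Δ1 clk=0 s0=1 s2=0 s3=0 s1=1
t2.Δ0 clk=0 s0=1 s2=0 s3=0 s1=1
t2.Δ1 clk=1 s0=1 s2=0 s3=0 s1=1
t2.Δ2 clk=1 s0=1 s2=0 s3=1 s1=1
t2.Δ3 clk=1 s0=1 s2=1 s3=1 s1=1
t3.Δ0 clk=1 s0=1 s2=1 s3=1 s1=1
t3.Δ1 clk=0 s0=1 s2=1 s3=1 s1=1
t4.Δ0 clk=0 s0=1 s2=1 s3=1 s1=1
t4.Δ1 clk=1 s0=1 s2=1 s3=1 s1=1
t4.Δ2 clk=1 s0=1 s2=1 s3=0 s1=1
t4.Δ3 clk=1 s0=1 s2=0 s3=0 s1=1
t5.Δ0 clk=1 s0=1 s2=0 s3=0 s1=1
t5.Δ1 clk=0 s0=1 s2=0 s3=0 s1=1
t6.Δ0 clk=0 s0=1 s2=0 s3=0 s1=1
t6.Δ1 clk=1 s0=1 s2=0 s3=0 s1=1
t6.Δ2 clk=1 s0=1 s2=0 s3=1 s1=1
t6.Δ3 clk=1 s0=1 s2=1 s3=1 s1=1
t7.Δ0 clk=1 s0=1 s2=1 s3=1 s1=1
t7.Δ1 clk=0 s0=1 s2=1 s3=1 s1=1
t8.Δ0 clk=0 s0=1 s2=1 s3=1 s1=1
t8.Δ1 clk=1 s0=1 s2=1 s3=1 s1=1
t8.Δ2 clk=1 s0=1 s2=1 s3=0 s1=1
t8.Δ3 clk=1 s0=1 s2=0 s3=0 s1=1
t9.Δ0 clk=1 s0=1 s2=0 s3=0 s1=1
t9.Δ1 clk=0 s0=1 s2=0 s3=0 s1=1
t10.Δ0 clk=0 s0=1 s2=0 s3=0 s1=1
t10.Δ1 clk=1 s0=1 s2=0 s3=0 s1=1
t10.Δ2 clk=1 s0=1 s2=0 s3=1 s1=1
t10.Δ3 clk=1 s0=1 s2=1 s3=1 s1=1
t11.Δ0 clk=1 s0=1 s2=1 s3=1 s1=1
t11.Δ1 clk=0 s0=1 s2=1 s3=1 s1=1
t12.Δ0 clk=0 s0=1 s2=1 s3=1 s1=1
t12.Δ1 clk=1 s0=1 s2=1 s3=1 s1=1
t12.Δ2 clk=1 s0=1 s2=1 s3=0 s1=1
t12.Δ3 clk=1 s0=1 s2=0 s3=0 s1=1

1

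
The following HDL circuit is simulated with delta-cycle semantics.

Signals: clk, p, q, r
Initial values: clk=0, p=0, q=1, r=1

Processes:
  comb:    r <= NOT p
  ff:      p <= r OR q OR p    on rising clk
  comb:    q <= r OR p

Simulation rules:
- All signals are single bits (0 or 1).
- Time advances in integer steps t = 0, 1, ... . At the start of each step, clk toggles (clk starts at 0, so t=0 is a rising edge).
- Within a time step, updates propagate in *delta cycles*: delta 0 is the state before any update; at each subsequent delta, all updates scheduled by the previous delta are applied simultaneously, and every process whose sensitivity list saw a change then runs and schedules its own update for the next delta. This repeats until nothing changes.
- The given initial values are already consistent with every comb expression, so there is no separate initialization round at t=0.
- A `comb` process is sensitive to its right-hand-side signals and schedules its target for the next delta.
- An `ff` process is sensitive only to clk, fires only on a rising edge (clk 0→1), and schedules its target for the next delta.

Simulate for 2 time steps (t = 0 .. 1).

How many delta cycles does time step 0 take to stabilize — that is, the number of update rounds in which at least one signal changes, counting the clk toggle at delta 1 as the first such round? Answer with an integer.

3

[bits: r,q,p,clk]
t=0: Δ0=1100 Δ1=1101 Δ2=1111 Δ3=0111 | 3Δ
t=1: Δ0=0111 Δ1=0110 | 1Δ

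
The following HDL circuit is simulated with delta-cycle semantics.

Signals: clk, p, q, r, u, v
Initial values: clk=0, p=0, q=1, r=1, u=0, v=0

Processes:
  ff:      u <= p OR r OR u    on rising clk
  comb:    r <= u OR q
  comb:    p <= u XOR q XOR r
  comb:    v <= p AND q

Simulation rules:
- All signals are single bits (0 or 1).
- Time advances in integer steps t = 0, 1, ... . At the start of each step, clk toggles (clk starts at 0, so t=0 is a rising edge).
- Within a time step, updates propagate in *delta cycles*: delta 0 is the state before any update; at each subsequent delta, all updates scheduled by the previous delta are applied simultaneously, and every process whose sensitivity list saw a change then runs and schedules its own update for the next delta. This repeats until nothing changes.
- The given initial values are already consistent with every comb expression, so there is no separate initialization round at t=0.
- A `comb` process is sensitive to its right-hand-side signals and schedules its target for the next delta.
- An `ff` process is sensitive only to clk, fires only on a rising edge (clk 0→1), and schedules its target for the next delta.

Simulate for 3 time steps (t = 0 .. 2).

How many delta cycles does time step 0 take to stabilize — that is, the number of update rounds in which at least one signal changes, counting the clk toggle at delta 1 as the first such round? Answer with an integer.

4

[bits: r,u,q,clk,p,v]
t=0: Δ0=101000 Δ1=101100 Δ2=111100 Δ3=111110 Δ4=111111 | 4Δ
t=1: Δ0=111111 Δ1=111011 | 1Δ
t=2: Δ0=111011 Δ1=111111 | 1Δ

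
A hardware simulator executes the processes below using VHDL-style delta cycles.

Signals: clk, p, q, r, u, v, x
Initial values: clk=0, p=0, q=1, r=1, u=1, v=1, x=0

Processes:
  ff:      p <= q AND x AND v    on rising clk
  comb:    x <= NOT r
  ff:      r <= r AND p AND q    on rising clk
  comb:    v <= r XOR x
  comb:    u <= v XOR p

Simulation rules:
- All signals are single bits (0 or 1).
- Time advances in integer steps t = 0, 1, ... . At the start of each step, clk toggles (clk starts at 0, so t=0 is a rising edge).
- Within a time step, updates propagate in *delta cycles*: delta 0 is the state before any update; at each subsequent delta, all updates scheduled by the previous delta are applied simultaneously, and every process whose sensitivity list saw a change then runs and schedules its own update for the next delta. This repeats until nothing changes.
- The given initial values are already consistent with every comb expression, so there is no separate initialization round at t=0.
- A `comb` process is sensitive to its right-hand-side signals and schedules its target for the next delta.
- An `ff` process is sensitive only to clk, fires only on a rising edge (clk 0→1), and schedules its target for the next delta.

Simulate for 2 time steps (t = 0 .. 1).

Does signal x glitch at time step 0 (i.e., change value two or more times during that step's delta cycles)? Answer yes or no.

[bits: clk,r,u,q,p,v,x]
t=0: Δ0=0111010 Δ1=1111010 Δ2=1011010 Δ3=1011001 Δ4=1001011 Δ5=1011011 | 5Δ
t=1: Δ0=1011011 Δ1=0011011 | 1Δ

no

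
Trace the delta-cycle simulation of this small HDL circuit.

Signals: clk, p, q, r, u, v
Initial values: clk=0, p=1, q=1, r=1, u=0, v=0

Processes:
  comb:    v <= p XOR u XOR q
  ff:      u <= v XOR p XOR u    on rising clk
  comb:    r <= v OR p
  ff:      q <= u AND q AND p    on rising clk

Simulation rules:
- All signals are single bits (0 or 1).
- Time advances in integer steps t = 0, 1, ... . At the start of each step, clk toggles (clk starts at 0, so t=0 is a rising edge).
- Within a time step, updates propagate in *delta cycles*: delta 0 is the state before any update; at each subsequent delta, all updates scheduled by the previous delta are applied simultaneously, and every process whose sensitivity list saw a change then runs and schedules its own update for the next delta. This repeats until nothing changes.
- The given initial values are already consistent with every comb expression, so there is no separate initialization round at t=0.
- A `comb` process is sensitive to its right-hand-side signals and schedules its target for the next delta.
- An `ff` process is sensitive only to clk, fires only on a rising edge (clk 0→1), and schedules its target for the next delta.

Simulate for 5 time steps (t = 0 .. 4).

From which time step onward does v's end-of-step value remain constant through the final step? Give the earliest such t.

t=0 Δ0: u=0 clk=0 v=0 q=1 p=1 r=1
  Δ1: clk:0→1
  Δ2: u:0→1, q:1→0
  (2Δ to stable)
t=1 Δ0: u=1 clk=1 v=0 q=0 p=1 r=1
  Δ1: clk:1→0
  (1Δ to stable)
t=2 Δ0: u=1 clk=0 v=0 q=0 p=1 r=1
  Δ1: clk:0→1
  Δ2: u:1→0
  Δ3: v:0→1
  (3Δ to stable)
t=3 Δ0: u=0 clk=1 v=1 q=0 p=1 r=1
  Δ1: clk:1→0
  (1Δ to stable)
t=4 Δ0: u=0 clk=0 v=1 q=0 p=1 r=1
  Δ1: clk:0→1
  (1Δ to stable)

2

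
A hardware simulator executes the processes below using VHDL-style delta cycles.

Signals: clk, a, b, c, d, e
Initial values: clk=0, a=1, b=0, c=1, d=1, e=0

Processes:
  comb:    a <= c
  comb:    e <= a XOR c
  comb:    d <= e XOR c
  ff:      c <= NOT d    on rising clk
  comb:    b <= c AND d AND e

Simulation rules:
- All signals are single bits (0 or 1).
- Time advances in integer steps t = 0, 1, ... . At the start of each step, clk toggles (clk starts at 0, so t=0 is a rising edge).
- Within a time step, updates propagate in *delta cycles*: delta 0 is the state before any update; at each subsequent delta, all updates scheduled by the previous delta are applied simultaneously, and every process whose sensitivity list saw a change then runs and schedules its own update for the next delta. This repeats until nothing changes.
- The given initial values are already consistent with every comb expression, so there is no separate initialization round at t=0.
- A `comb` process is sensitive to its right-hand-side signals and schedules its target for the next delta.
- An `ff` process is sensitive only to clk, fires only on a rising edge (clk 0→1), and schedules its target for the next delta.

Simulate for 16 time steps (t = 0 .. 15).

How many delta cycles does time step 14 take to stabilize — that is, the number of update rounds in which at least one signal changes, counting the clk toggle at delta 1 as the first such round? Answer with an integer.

5

[bits: c,b,a,d,e,clk]
t=0: Δ0=101100 Δ1=101101 Δ2=001101 Δ3=000011 Δ4=000101 Δ5=000001 | 5Δ
t=1: Δ0=000001 Δ1=000000 | 1Δ
t=2: Δ0=000000 Δ1=000001 Δ2=100001 Δ3=101111 Δ4=111001 Δ5=101101 | 5Δ
t=3: Δ0=101101 Δ1=101100 | 1Δ
t=4: Δ0=101100 Δ1=101101 Δ2=001101 Δ3=000011 Δ4=000101 Δ5=000001 | 5Δ
t=5: Δ0=000001 Δ1=000000 | 1Δ
t=6: Δ0=000000 Δ1=000001 Δ2=100001 Δ3=101111 Δ4=111001 Δ5=101101 | 5Δ
t=7: Δ0=101101 Δ1=101100 | 1Δ
t=8: Δ0=101100 Δ1=101101 Δ2=001101 Δ3=000011 Δ4=000101 Δ5=000001 | 5Δ
t=9: Δ0=000001 Δ1=000000 | 1Δ
t=10: Δ0=000000 Δ1=000001 Δ2=100001 Δ3=101111 Δ4=111001 Δ5=101101 | 5Δ
t=11: Δ0=101101 Δ1=101100 | 1Δ
t=12: Δ0=101100 Δ1=101101 Δ2=001101 Δ3=000011 Δ4=000101 Δ5=000001 | 5Δ
t=13: Δ0=000001 Δ1=000000 | 1Δ
t=14: Δ0=000000 Δ1=000001 Δ2=100001 Δ3=101111 Δ4=111001 Δ5=101101 | 5Δ
t=15: Δ0=101101 Δ1=101100 | 1Δ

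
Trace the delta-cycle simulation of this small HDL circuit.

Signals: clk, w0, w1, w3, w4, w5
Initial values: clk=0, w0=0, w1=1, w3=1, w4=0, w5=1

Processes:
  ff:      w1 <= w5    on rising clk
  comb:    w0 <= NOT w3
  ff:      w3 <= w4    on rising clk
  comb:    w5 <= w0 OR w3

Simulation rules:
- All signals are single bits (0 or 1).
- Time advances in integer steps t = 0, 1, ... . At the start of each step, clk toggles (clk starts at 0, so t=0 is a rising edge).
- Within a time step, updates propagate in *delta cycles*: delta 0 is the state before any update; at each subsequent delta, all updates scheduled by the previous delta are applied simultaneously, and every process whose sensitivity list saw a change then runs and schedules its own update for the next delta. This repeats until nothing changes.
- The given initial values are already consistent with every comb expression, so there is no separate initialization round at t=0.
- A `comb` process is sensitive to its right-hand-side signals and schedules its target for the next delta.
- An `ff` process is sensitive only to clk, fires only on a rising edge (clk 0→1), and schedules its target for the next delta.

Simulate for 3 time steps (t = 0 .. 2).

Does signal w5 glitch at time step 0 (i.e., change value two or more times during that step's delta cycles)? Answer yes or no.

[bits: w1,w5,w3,clk,w4,w0]
t=0: Δ0=111000 Δ1=111100 Δ2=110100 Δ3=100101 Δ4=110101 | 4Δ
t=1: Δ0=110101 Δ1=110001 | 1Δ
t=2: Δ0=110001 Δ1=110101 | 1Δ

yes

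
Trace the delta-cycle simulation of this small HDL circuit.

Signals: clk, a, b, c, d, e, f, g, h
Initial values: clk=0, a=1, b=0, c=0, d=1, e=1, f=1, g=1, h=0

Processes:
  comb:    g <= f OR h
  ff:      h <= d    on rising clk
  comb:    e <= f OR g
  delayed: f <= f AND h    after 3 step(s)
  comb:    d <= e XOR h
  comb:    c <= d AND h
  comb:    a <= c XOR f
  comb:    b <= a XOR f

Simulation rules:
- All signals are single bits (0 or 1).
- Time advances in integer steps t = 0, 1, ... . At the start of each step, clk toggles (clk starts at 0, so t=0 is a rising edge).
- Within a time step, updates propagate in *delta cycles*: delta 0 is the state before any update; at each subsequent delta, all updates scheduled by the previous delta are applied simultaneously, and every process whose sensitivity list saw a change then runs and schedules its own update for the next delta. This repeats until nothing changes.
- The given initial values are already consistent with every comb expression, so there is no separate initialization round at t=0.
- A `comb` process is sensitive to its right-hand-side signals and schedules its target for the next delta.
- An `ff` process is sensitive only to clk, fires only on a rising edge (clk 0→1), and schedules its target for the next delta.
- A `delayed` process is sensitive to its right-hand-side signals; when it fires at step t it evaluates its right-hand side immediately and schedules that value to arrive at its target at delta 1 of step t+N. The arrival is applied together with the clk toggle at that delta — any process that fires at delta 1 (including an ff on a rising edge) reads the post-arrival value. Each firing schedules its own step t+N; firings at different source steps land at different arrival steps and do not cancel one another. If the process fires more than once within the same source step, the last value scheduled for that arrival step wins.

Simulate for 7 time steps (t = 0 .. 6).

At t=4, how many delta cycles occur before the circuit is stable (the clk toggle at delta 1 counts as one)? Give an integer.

t=0 Δ0: a=1 d=1 h=0 b=0 e=1 f=1 c=0 g=1 clk=0
  Δ1: clk:0→1
  Δ2: h:0→1
  Δ3: d:1→0, c:0→1
  Δ4: a:1→0, c:1→0
  Δ5: a:0→1, b:0→1
  Δ6: b:1→0
  (6Δ to stable)
t=1 Δ0: a=1 d=0 h=1 b=0 e=1 f=1 c=0 g=1 clk=1
  Δ1: clk:1→0
  (1Δ to stable)
t=2 Δ0: a=1 d=0 h=1 b=0 e=1 f=1 c=0 g=1 clk=0
  Δ1: clk:0→1
  Δ2: h:1→0
  Δ3: d:0→1
  (3Δ to stable)
t=3 Δ0: a=1 d=1 h=0 b=0 e=1 f=1 c=0 g=1 clk=1
  Δ1: clk:1→0
  (1Δ to stable)
t=4 Δ0: a=1 d=1 h=0 b=0 e=1 f=1 c=0 g=1 clk=0
  Δ1: clk:0→1
  Δ2: h:0→1
  Δ3: d:1→0, c:0→1
  Δ4: a:1→0, c:1→0
  Δ5: a:0→1, b:0→1
  Δ6: b:1→0
  (6Δ to stable)
t=5 Δ0: a=1 d=0 h=1 b=0 e=1 f=1 c=0 g=1 clk=1
  Δ1: f:1→0, clk:1→0
  Δ2: a:1→0, b:0→1
  Δ3: b:1→0
  (3Δ to stable)
t=6 Δ0: a=0 d=0 h=1 b=0 e=1 f=0 c=0 g=1 clk=0
  Δ1: clk:0→1
  Δ2: h:1→0
  Δ3: d:0→1, g:1→0
  Δ4: e:1→0
  Δ5: d:1→0
  (5Δ to stable)

6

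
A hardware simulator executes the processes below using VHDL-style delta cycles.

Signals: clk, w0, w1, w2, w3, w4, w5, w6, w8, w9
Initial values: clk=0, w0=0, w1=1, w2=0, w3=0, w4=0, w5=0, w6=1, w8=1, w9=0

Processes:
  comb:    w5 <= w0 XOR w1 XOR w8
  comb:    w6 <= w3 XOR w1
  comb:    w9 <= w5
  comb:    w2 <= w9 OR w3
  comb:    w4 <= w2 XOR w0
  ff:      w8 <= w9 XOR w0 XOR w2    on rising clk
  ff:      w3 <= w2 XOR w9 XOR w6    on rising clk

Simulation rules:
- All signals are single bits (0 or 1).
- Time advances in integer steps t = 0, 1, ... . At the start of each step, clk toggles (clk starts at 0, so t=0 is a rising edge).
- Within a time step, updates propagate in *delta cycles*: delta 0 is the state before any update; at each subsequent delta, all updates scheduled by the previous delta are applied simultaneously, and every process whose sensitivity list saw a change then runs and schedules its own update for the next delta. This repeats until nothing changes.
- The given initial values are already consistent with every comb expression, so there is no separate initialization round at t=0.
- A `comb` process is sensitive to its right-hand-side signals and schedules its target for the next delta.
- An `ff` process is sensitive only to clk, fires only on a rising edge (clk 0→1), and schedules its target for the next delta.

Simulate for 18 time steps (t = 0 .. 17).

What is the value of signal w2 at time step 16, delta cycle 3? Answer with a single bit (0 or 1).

1

t0.Δ0 clk=0 w0=0 w3=0 w9=0 w8=1 w6=1 w1=1 w4=0 w2=0 w5=0
t0.Δ1 clk=1 w0=0 w3=0 w9=0 w8=1 w6=1 w1=1 w4=0 w2=0 w5=0
t0.Δ2 clk=1 w0=0 w3=1 w9=0 w8=0 w6=1 w1=1 w4=0 w2=0 w5=0
t0.Δ3 clk=1 w0=0 w3=1 w9=0 w8=0 w6=0 w1=1 w4=0 w2=1 w5=1
t0.Δ4 clk=1 w0=0 w3=1 w9=1 w8=0 w6=0 w1=1 w4=1 w2=1 w5=1
t1.Δ0 clk=1 w0=0 w3=1 w9=1 w8=0 w6=0 w1=1 w4=1 w2=1 w5=1
t1.Δ1 clk=0 w0=0 w3=1 w9=1 w8=0 w6=0 w1=1 w4=1 w2=1 w5=1
t2.Δ0 clk=0 w0=0 w3=1 w9=1 w8=0 w6=0 w1=1 w4=1 w2=1 w5=1
t2.Δ1 clk=1 w0=0 w3=1 w9=1 w8=0 w6=0 w1=1 w4=1 w2=1 w5=1
t2.Δ2 clk=1 w0=0 w3=0 w9=1 w8=0 w6=0 w1=1 w4=1 w2=1 w5=1
t2.Δ3 clk=1 w0=0 w3=0 w9=1 w8=0 w6=1 w1=1 w4=1 w2=1 w5=1
t3.Δ0 clk=1 w0=0 w3=0 w9=1 w8=0 w6=1 w1=1 w4=1 w2=1 w5=1
t3.Δ1 clk=0 w0=0 w3=0 w9=1 w8=0 w6=1 w1=1 w4=1 w2=1 w5=1
t4.Δ0 clk=0 w0=0 w3=0 w9=1 w8=0 w6=1 w1=1 w4=1 w2=1 w5=1
t4.Δ1 clk=1 w0=0 w3=0 w9=1 w8=0 w6=1 w1=1 w4=1 w2=1 w5=1
t4.Δ2 clk=1 w0=0 w3=1 w9=1 w8=0 w6=1 w1=1 w4=1 w2=1 w5=1
t4.Δ3 clk=1 w0=0 w3=1 w9=1 w8=0 w6=0 w1=1 w4=1 w2=1 w5=1
t5.Δ0 clk=1 w0=0 w3=1 w9=1 w8=0 w6=0 w1=1 w4=1 w2=1 w5=1
t5.Δ1 clk=0 w0=0 w3=1 w9=1 w8=0 w6=0 w1=1 w4=1 w2=1 w5=1
t6.Δ0 clk=0 w0=0 w3=1 w9=1 w8=0 w6=0 w1=1 w4=1 w2=1 w5=1
t6.Δ1 clk=1 w0=0 w3=1 w9=1 w8=0 w6=0 w1=1 w4=1 w2=1 w5=1
t6.Δ2 clk=1 w0=0 w3=0 w9=1 w8=0 w6=0 w1=1 w4=1 w2=1 w5=1
t6.Δ3 clk=1 w0=0 w3=0 w9=1 w8=0 w6=1 w1=1 w4=1 w2=1 w5=1
t7.Δ0 clk=1 w0=0 w3=0 w9=1 w8=0 w6=1 w1=1 w4=1 w2=1 w5=1
t7.Δ1 clk=0 w0=0 w3=0 w9=1 w8=0 w6=1 w1=1 w4=1 w2=1 w5=1
t8.Δ0 clk=0 w0=0 w3=0 w9=1 w8=0 w6=1 w1=1 w4=1 w2=1 w5=1
t8.Δ1 clk=1 w0=0 w3=0 w9=1 w8=0 w6=1 w1=1 w4=1 w2=1 w5=1
t8.Δ2 clk=1 w0=0 w3=1 w9=1 w8=0 w6=1 w1=1 w4=1 w2=1 w5=1
t8.Δ3 clk=1 w0=0 w3=1 w9=1 w8=0 w6=0 w1=1 w4=1 w2=1 w5=1
t9.Δ0 clk=1 w0=0 w3=1 w9=1 w8=0 w6=0 w1=1 w4=1 w2=1 w5=1
t9.Δ1 clk=0 w0=0 w3=1 w9=1 w8=0 w6=0 w1=1 w4=1 w2=1 w5=1
t10.Δ0 clk=0 w0=0 w3=1 w9=1 w8=0 w6=0 w1=1 w4=1 w2=1 w5=1
t10.Δ1 clk=1 w0=0 w3=1 w9=1 w8=0 w6=0 w1=1 w4=1 w2=1 w5=1
t10.Δ2 clk=1 w0=0 w3=0 w9=1 w8=0 w6=0 w1=1 w4=1 w2=1 w5=1
t10.Δ3 clk=1 w0=0 w3=0 w9=1 w8=0 w6=1 w1=1 w4=1 w2=1 w5=1
t11.Δ0 clk=1 w0=0 w3=0 w9=1 w8=0 w6=1 w1=1 w4=1 w2=1 w5=1
t11.Δ1 clk=0 w0=0 w3=0 w9=1 w8=0 w6=1 w1=1 w4=1 w2=1 w5=1
t12.Δ0 clk=0 w0=0 w3=0 w9=1 w8=0 w6=1 w1=1 w4=1 w2=1 w5=1
t12.Δ1 clk=1 w0=0 w3=0 w9=1 w8=0 w6=1 w1=1 w4=1 w2=1 w5=1
t12.Δ2 clk=1 w0=0 w3=1 w9=1 w8=0 w6=1 w1=1 w4=1 w2=1 w5=1
t12.Δ3 clk=1 w0=0 w3=1 w9=1 w8=0 w6=0 w1=1 w4=1 w2=1 w5=1
t13.Δ0 clk=1 w0=0 w3=1 w9=1 w8=0 w6=0 w1=1 w4=1 w2=1 w5=1
t13.Δ1 clk=0 w0=0 w3=1 w9=1 w8=0 w6=0 w1=1 w4=1 w2=1 w5=1
t14.Δ0 clk=0 w0=0 w3=1 w9=1 w8=0 w6=0 w1=1 w4=1 w2=1 w5=1
t14.Δ1 clk=1 w0=0 w3=1 w9=1 w8=0 w6=0 w1=1 w4=1 w2=1 w5=1
t14.Δ2 clk=1 w0=0 w3=0 w9=1 w8=0 w6=0 w1=1 w4=1 w2=1 w5=1
t14.Δ3 clk=1 w0=0 w3=0 w9=1 w8=0 w6=1 w1=1 w4=1 w2=1 w5=1
t15.Δ0 clk=1 w0=0 w3=0 w9=1 w8=0 w6=1 w1=1 w4=1 w2=1 w5=1
t15.Δ1 clk=0 w0=0 w3=0 w9=1 w8=0 w6=1 w1=1 w4=1 w2=1 w5=1
t16.Δ0 clk=0 w0=0 w3=0 w9=1 w8=0 w6=1 w1=1 w4=1 w2=1 w5=1
t16.Δ1 clk=1 w0=0 w3=0 w9=1 w8=0 w6=1 w1=1 w4=1 w2=1 w5=1
t16.Δ2 clk=1 w0=0 w3=1 w9=1 w8=0 w6=1 w1=1 w4=1 w2=1 w5=1
t16.Δ3 clk=1 w0=0 w3=1 w9=1 w8=0 w6=0 w1=1 w4=1 w2=1 w5=1
t17.Δ0 clk=1 w0=0 w3=1 w9=1 w8=0 w6=0 w1=1 w4=1 w2=1 w5=1
t17.Δ1 clk=0 w0=0 w3=1 w9=1 w8=0 w6=0 w1=1 w4=1 w2=1 w5=1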